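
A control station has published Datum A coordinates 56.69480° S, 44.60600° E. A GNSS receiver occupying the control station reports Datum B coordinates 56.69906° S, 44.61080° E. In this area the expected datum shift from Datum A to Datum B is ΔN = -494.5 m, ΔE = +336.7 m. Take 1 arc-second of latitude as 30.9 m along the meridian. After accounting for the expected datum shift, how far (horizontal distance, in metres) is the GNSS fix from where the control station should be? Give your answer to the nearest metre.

Observed coordinate differences: Δφ = -0.00426°, Δλ = +0.00480°.
Converting to metres (1° lat = 111240 m, cos φ = 0.549099): observed ΔN = -473.9 m, observed ΔE = 293.2 m.
Subtracting the expected shift leaves a residual of -473.9 − (-494.5) = 20.6 m north and 293.2 − (336.7) = -43.5 m east.
Residual distance = √(20.6² + (-43.5)²) = 48.1 m.

48 m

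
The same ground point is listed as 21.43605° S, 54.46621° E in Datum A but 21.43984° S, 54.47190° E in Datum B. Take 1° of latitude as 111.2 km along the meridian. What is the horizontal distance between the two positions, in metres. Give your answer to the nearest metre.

724 m

Δφ = -21.43984° − -21.43605° = -0.00379°; Δλ = 54.47190° − 54.46621° = +0.00569°.
ΔN = Δφ × 111200 = -421.4 m; ΔE = Δλ × 111200 × cos(-21.43605°) = +0.00569 × 111200 × 0.930826 = 589.0 m.
Distance = √(ΔE² + ΔN²) = √(589.0² + (-421.4)²) = 724.2 m.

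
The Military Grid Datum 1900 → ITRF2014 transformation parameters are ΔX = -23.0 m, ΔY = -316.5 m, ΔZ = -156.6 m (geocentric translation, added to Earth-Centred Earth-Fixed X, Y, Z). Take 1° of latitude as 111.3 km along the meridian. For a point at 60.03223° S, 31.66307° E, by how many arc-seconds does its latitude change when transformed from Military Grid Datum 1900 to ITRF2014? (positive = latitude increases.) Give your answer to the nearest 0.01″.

sin φ = -0.866307, cos φ = 0.499513, sin λ = 0.524923, cos λ = 0.851150.
North component: ΔN = −sin φ cos λ·ΔX − sin φ sin λ·ΔY + cos φ·ΔZ = −(-0.866307)(0.851150)(-23.0) − (-0.866307)(0.524923)(-316.5) + (0.499513)(-156.6) = -239.11 m.
1° of latitude spans 111300 m, so Δφ = -239.11 / 111300 × 3600 = -7.734″.

Δφ = -7.73″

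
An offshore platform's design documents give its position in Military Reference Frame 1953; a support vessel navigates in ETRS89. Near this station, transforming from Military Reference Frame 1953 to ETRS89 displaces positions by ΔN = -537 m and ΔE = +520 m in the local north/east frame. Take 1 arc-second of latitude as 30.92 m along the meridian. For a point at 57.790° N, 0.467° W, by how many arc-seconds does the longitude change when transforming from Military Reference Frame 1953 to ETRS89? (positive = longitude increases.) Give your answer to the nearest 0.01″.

Δλ = 31.55″

At latitude 57.790°, cos φ = 0.533024.
1″ of longitude at this latitude = 30.92 × cos φ = 16.4811 m, so Δλ = 520.0 / 16.4811 = 31.551″.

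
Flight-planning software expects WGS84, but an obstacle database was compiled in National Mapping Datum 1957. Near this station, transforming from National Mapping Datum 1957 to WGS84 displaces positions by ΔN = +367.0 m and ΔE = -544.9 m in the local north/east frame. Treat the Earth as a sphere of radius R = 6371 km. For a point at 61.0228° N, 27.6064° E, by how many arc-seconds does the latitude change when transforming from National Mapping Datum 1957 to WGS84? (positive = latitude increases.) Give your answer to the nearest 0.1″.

On a sphere of radius R, 1 rad of latitude = R, so Δφ = ΔN / R = 367.0 / 6371000 = 5.7605e-05 rad = 11.882″.

Δφ = 11.9″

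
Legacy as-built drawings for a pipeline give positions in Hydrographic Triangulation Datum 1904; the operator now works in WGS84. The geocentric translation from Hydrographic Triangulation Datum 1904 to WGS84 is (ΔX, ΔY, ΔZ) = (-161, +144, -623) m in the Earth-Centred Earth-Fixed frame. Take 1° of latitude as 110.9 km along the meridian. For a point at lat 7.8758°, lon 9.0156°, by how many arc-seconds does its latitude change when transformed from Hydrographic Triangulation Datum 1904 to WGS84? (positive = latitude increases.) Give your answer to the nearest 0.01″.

sin φ = 0.137026, cos φ = 0.990567, sin λ = 0.156703, cos λ = 0.987646.
North component: ΔN = −sin φ cos λ·ΔX − sin φ sin λ·ΔY + cos φ·ΔZ = −(0.137026)(0.987646)(-161) − (0.137026)(0.156703)(144) + (0.990567)(-623) = -598.43 m.
1° of latitude spans 110900 m, so Δφ = -598.43 / 110900 × 3600 = -19.426″.

Δφ = -19.43″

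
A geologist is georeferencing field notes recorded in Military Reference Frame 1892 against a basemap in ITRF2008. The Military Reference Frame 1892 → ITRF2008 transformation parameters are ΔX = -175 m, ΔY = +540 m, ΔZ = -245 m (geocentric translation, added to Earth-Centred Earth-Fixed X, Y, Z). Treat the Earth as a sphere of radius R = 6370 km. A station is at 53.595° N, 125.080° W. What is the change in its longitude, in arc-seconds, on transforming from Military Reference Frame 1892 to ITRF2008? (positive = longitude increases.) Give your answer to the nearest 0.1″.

sin φ = 0.804842, cos φ = 0.593489, sin λ = -0.818350, cos λ = -0.574720.
East component: ΔE = −sin λ·ΔX + cos λ·ΔY = −(-0.818350)(-175) + (-0.574720)(540) = -453.56 m.
1° of latitude spans πR/180 = 111177 m; at latitude φ, 1° of longitude spans that × cos φ = 65982.6 m, so Δλ = -453.56 / 65982.6 × 3600 = -24.746″.

Δλ = -24.7″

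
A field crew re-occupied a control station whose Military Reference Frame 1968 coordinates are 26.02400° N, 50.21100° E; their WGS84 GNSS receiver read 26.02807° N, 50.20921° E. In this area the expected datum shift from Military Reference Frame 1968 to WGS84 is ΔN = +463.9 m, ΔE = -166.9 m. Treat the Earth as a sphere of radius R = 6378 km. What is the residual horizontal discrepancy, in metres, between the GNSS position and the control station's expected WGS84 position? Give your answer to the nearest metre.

16 m

Observed coordinate differences: Δφ = +0.00407°, Δλ = -0.00179°.
Converting to metres (1° lat = 111317 m, cos φ = 0.898610): observed ΔN = 453.1 m, observed ΔE = -179.1 m.
Subtracting the expected shift leaves a residual of 453.1 − (463.9) = -10.8 m north and -179.1 − (-166.9) = -12.2 m east.
Residual distance = √((-10.8)² + (-12.2)²) = 16.3 m.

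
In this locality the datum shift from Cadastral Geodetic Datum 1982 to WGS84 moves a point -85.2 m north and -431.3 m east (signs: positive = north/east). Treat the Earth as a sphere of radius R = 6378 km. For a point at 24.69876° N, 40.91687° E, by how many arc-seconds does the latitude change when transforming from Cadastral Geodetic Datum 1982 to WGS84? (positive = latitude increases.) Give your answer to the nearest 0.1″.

On a sphere of radius R, 1 rad of latitude = R, so Δφ = ΔN / R = -85.2 / 6378000 = -1.3358e-05 rad = -2.755″.

Δφ = -2.8″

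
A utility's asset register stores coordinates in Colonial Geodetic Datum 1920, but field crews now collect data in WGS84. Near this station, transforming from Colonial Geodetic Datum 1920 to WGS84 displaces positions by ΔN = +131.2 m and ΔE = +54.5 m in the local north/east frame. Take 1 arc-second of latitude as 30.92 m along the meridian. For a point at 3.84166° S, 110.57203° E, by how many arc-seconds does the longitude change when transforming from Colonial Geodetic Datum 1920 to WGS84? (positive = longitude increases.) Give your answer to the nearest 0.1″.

Δλ = 1.8″

At latitude -3.84166°, cos φ = 0.997753.
1″ of longitude at this latitude = 30.92 × cos φ = 30.8505 m, so Δλ = 54.5 / 30.8505 = 1.767″.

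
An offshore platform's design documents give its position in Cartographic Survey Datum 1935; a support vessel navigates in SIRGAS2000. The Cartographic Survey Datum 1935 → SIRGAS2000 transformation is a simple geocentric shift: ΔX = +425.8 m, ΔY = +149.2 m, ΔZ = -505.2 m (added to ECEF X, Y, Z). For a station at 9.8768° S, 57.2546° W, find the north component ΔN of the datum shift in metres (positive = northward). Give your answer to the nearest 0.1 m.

The local north axis is (−sin φ cos λ, −sin φ sin λ, cos φ), giving ΔN = 39.507 − 21.525 − 497.712 = -479.73 m.

ΔN = -479.7 m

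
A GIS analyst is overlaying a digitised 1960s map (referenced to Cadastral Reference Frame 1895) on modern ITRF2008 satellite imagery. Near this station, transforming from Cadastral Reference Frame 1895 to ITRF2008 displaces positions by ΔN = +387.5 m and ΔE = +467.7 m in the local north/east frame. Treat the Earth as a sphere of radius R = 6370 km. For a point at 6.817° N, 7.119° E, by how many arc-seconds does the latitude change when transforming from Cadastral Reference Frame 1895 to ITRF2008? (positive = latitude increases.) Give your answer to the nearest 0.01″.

On a sphere of radius R, 1 rad of latitude = R, so Δφ = ΔN / R = 387.5 / 6370000 = 6.0832e-05 rad = 12.548″.

Δφ = 12.55″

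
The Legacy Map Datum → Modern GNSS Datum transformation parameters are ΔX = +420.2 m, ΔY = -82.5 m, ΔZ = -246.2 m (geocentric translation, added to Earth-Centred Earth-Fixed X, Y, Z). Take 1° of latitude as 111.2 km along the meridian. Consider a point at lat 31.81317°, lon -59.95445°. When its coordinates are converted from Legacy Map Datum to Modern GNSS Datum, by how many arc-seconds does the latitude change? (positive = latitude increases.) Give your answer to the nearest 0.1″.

Δφ = -11.6″

sin φ = 0.527151, cos φ = 0.849772, sin λ = -0.865628, cos λ = 0.500688.
North component: ΔN = −sin φ cos λ·ΔX − sin φ sin λ·ΔY + cos φ·ΔZ = −(0.527151)(0.500688)(420.2) − (0.527151)(-0.865628)(-82.5) + (0.849772)(-246.2) = -357.77 m.
1° of latitude spans 111200 m, so Δφ = -357.77 / 111200 × 3600 = -11.582″.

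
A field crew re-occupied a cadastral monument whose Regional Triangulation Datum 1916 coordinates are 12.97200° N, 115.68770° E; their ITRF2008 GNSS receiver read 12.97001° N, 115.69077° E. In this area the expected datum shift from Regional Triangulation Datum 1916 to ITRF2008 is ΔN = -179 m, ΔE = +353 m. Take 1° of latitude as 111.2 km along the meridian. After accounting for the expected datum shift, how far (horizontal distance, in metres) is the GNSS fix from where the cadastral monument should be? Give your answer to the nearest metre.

Observed coordinate differences: Δφ = -0.00199°, Δλ = +0.00307°.
Converting to metres (1° lat = 111200 m, cos φ = 0.974480): observed ΔN = -221.3 m, observed ΔE = 332.7 m.
Subtracting the expected shift leaves a residual of -221.3 − (-179) = -42.3 m north and 332.7 − (353) = -20.3 m east.
Residual distance = √((-42.3)² + (-20.3)²) = 46.9 m.

47 m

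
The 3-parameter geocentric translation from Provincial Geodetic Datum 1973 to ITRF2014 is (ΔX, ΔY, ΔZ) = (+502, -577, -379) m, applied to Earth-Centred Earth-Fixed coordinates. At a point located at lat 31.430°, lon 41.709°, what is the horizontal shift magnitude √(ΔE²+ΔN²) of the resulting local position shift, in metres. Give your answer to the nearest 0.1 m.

The local east axis at (φ, λ) is (−sin λ, cos λ, 0), so ΔE = −sin(41.709°)·502 + cos(41.709°)·(-577) = -764.75 m.
The local north axis is (−sin φ cos λ, −sin φ sin λ, cos φ), giving ΔN = -195.421 + 200.190 − 323.392 = -318.62 m.
Horizontal magnitude = √(ΔE² + ΔN²) = √((-764.75)² + (-318.62)²) = 828.47 m.

828.5 m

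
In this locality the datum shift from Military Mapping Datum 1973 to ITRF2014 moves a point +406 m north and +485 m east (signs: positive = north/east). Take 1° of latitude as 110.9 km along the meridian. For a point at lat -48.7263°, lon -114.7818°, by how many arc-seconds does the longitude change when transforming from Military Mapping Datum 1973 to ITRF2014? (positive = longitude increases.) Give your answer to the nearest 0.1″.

Δλ = 23.9″

At latitude -48.7263°, cos φ = 0.659657.
1° of longitude at this latitude = 110.9 × cos φ = 73.16 km, so Δλ = 485.0 / 73155.9 = 0.0066297° = 23.867″.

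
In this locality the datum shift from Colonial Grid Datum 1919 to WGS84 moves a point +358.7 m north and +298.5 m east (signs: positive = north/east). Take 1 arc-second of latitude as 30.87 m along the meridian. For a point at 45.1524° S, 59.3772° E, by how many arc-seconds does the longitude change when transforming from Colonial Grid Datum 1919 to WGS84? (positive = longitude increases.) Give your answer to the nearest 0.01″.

At latitude -45.1524°, cos φ = 0.705223.
1″ of longitude at this latitude = 30.87 × cos φ = 21.7702 m, so Δλ = 298.5 / 21.7702 = 13.711″.

Δλ = 13.71″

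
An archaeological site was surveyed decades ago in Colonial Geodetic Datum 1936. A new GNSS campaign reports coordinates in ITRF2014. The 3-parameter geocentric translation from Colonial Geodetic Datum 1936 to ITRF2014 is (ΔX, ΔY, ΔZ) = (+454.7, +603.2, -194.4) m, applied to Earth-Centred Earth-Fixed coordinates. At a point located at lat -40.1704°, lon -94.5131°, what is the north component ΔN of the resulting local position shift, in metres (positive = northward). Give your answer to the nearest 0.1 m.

ΔN = -559.5 m

The local north axis is (−sin φ cos λ, −sin φ sin λ, cos φ), giving ΔN = -23.080 − 387.896 − 148.547 = -559.52 m.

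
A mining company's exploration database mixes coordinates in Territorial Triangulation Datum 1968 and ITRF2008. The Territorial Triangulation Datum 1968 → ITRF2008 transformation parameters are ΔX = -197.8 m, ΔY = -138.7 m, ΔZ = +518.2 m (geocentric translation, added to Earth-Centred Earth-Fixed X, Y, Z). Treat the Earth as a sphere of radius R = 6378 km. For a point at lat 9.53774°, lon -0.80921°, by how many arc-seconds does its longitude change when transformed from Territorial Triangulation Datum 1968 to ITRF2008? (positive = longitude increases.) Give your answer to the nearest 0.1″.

Δλ = -4.6″

sin φ = 0.165697, cos φ = 0.986177, sin λ = -0.014123, cos λ = 0.999900.
East component: ΔE = −sin λ·ΔX + cos λ·ΔY = −(-0.014123)(-197.8) + (0.999900)(-138.7) = -141.48 m.
1° of latitude spans πR/180 = 111317 m; at latitude φ, 1° of longitude spans that × cos φ = 109778.3 m, so Δλ = -141.48 / 109778.3 × 3600 = -4.640″.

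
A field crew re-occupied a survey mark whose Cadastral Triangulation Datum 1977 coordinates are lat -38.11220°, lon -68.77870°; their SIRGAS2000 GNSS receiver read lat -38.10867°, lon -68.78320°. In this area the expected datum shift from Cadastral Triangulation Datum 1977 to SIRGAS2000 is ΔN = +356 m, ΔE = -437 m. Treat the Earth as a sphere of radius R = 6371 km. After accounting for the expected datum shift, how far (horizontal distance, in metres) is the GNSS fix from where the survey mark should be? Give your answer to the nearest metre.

57 m

Observed coordinate differences: Δφ = +0.00353°, Δλ = -0.00450°.
Converting to metres (1° lat = 111195 m, cos φ = 0.786804): observed ΔN = 392.5 m, observed ΔE = -393.7 m.
Subtracting the expected shift leaves a residual of 392.5 − (356) = 36.5 m north and -393.7 − (-437) = 43.3 m east.
Residual distance = √(36.5² + 43.3²) = 56.6 m.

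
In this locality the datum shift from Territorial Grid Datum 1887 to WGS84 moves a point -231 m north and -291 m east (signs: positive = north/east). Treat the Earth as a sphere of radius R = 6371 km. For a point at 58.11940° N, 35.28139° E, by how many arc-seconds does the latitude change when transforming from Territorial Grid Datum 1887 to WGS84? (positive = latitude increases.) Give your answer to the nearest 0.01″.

Δφ = -7.48″

On a sphere of radius R, 1 rad of latitude = R, so Δφ = ΔN / R = -231.0 / 6371000 = -3.6258e-05 rad = -7.479″.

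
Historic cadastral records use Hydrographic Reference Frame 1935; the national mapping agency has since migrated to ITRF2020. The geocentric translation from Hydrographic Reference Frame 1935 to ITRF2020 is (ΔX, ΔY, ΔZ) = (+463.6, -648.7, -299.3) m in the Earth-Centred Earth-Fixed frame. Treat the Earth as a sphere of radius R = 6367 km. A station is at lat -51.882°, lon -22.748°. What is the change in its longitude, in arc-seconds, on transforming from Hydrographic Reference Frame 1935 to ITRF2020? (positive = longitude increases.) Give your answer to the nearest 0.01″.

sin φ = -0.786741, cos φ = 0.617283, sin λ = -0.386679, cos λ = 0.922214.
East component: ΔE = −sin λ·ΔX + cos λ·ΔY = −(-0.386679)(463.6) + (0.922214)(-648.7) = -418.98 m.
1° of latitude spans πR/180 = 111125 m; at latitude φ, 1° of longitude spans that × cos φ = 68595.7 m, so Δλ = -418.98 / 68595.7 × 3600 = -21.988″.

Δλ = -21.99″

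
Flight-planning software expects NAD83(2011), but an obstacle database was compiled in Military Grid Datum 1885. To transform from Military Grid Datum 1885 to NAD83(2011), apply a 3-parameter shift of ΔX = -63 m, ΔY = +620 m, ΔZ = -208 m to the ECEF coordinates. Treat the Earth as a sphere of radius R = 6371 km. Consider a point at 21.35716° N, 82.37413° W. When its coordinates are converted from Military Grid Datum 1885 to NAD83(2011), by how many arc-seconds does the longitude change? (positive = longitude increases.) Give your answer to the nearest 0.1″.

Δλ = 0.7″

sin φ = 0.364181, cos φ = 0.931328, sin λ = -0.991156, cos λ = 0.132704.
East component: ΔE = −sin λ·ΔX + cos λ·ΔY = −(-0.991156)(-63) + (0.132704)(620) = 19.83 m.
1° of latitude spans πR/180 = 111195 m; at latitude φ, 1° of longitude spans that × cos φ = 103559.0 m, so Δλ = 19.83 / 103559.0 × 3600 = 0.689″.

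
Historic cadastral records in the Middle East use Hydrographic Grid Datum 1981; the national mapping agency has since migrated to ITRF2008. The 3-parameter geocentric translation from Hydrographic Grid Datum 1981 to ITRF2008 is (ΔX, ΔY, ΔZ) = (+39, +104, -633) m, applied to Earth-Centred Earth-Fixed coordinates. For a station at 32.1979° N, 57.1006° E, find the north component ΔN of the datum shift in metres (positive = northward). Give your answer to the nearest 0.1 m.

ΔN = -593.5 m

The local north axis is (−sin φ cos λ, −sin φ sin λ, cos φ), giving ΔN = -11.288 − 46.529 − 535.653 = -593.47 m.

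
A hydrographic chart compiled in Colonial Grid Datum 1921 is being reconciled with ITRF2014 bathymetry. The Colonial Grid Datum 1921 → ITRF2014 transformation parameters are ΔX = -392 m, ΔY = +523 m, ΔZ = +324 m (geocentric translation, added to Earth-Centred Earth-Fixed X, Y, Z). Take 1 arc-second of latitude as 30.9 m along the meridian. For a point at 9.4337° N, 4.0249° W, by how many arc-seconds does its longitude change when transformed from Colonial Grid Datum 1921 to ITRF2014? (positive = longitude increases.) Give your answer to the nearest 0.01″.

Δλ = 16.21″

sin φ = 0.163906, cos φ = 0.986476, sin λ = -0.070190, cos λ = 0.997534.
East component: ΔE = −sin λ·ΔX + cos λ·ΔY = −(-0.070190)(-392) + (0.997534)(523) = 494.20 m.
1° of latitude spans 3600 × 30.90 = 111240 m; at latitude φ, 1° of longitude spans that × cos φ = 109735.6 m, so Δλ = 494.20 / 109735.6 × 3600 = 16.213″.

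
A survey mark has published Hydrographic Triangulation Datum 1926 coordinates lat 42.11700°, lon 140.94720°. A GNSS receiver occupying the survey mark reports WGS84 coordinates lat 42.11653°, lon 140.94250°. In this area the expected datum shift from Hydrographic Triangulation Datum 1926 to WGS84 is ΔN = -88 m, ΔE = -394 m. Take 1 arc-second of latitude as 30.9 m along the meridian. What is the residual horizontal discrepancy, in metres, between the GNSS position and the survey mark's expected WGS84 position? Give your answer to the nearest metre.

36 m

Observed coordinate differences: Δφ = -0.00047°, Δλ = -0.00470°.
Converting to metres (1° lat = 111240 m, cos φ = 0.741777): observed ΔN = -52.3 m, observed ΔE = -387.8 m.
Subtracting the expected shift leaves a residual of -52.3 − (-88) = 35.7 m north and -387.8 − (-394) = 6.2 m east.
Residual distance = √(35.7² + 6.2²) = 36.2 m.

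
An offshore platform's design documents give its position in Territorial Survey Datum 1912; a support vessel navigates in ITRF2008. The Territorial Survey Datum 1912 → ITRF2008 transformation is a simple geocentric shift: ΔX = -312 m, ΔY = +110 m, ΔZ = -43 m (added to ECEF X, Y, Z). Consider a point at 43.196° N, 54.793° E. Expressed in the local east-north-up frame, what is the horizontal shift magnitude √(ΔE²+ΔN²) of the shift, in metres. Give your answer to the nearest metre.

320 m

At φ = 43.196°, λ = 54.793°: sin φ = 0.684496, cos φ = 0.729016, sin λ = 0.817074, cos λ = 0.576532.
ΔE = −sin λ·ΔX + cos λ·ΔY = −(0.817074)·(-312) + (0.576532)·(110) = 318.35 m.
ΔN = −sin φ cos λ·ΔX − sin φ sin λ·ΔY + cos φ·ΔZ = −(0.684496)(0.576532)(-312) − (0.684496)(0.817074)(110) + (0.729016)(-43) = 30.26 m.
Horizontal magnitude = √(ΔE² + ΔN²) = √(318.35² + 30.26²) = 319.78 m.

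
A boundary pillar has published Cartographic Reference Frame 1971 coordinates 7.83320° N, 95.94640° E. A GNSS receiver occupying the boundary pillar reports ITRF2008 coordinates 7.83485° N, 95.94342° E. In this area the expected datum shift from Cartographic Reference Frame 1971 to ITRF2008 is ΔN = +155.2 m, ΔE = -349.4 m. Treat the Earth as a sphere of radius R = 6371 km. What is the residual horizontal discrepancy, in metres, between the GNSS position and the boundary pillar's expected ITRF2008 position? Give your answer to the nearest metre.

Observed coordinate differences: Δφ = +0.00165°, Δλ = -0.00298°.
Converting to metres (1° lat = 111195 m, cos φ = 0.990669): observed ΔN = 183.5 m, observed ΔE = -328.3 m.
Subtracting the expected shift leaves a residual of 183.5 − (155.2) = 28.3 m north and -328.3 − (-349.4) = 21.1 m east.
Residual distance = √(28.3² + 21.1²) = 35.3 m.

35 m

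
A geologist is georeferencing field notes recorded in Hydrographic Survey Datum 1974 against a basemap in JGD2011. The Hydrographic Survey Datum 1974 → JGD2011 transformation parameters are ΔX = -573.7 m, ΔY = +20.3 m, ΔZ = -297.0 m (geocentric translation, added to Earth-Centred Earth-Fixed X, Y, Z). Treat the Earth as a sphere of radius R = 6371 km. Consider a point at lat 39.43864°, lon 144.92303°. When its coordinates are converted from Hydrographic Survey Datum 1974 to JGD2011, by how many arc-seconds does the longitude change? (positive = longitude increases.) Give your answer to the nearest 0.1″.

sin φ = 0.635251, cos φ = 0.772305, sin λ = 0.574676, cos λ = -0.818381.
East component: ΔE = −sin λ·ΔX + cos λ·ΔY = −(0.574676)(-573.7) + (-0.818381)(20.3) = 313.08 m.
1° of latitude spans πR/180 = 111195 m; at latitude φ, 1° of longitude spans that × cos φ = 85876.4 m, so Δλ = 313.08 / 85876.4 × 3600 = 13.124″.

Δλ = 13.1″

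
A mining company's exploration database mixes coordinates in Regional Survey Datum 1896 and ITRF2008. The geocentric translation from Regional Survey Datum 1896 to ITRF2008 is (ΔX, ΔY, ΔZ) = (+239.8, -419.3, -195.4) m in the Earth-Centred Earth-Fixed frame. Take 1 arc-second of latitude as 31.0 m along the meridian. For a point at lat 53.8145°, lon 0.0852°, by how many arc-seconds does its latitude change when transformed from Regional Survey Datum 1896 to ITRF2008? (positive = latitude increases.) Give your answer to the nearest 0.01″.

sin φ = 0.807110, cos φ = 0.590401, sin λ = 0.001487, cos λ = 0.999999.
North component: ΔN = −sin φ cos λ·ΔX − sin φ sin λ·ΔY + cos φ·ΔZ = −(0.807110)(0.999999)(239.8) − (0.807110)(0.001487)(-419.3) + (0.590401)(-195.4) = -308.41 m.
1° of latitude spans 3600 × 31.00 = 111600 m, so Δφ = -308.41 / 111600 × 3600 = -9.949″.

Δφ = -9.95″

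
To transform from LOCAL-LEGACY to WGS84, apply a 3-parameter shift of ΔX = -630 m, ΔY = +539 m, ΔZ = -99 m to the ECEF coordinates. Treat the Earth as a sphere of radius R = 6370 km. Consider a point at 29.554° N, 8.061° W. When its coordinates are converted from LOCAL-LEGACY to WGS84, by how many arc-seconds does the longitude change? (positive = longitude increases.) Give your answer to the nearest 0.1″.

sin φ = 0.493244, cos φ = 0.869891, sin λ = -0.140227, cos λ = 0.990119.
East component: ΔE = −sin λ·ΔX + cos λ·ΔY = −(-0.140227)(-630) + (0.990119)(539) = 445.33 m.
1° of latitude spans πR/180 = 111177 m; at latitude φ, 1° of longitude spans that × cos φ = 96712.3 m, so Δλ = 445.33 / 96712.3 × 3600 = 16.577″.

Δλ = 16.6″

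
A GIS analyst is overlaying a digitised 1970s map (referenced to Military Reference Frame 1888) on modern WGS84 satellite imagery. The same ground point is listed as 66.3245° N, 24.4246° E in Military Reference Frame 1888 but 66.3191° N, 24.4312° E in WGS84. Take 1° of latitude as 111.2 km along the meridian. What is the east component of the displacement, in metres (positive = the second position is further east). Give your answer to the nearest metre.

Δφ = 66.3191° − 66.3245° = -0.0054°; Δλ = 24.4312° − 24.4246° = +0.0066°.
ΔN = Δφ × 111200 = -600.5 m; ΔE = Δλ × 111200 × cos(66.3245°) = +0.0066 × 111200 × 0.401556 = 294.7 m.

ΔE = 295 m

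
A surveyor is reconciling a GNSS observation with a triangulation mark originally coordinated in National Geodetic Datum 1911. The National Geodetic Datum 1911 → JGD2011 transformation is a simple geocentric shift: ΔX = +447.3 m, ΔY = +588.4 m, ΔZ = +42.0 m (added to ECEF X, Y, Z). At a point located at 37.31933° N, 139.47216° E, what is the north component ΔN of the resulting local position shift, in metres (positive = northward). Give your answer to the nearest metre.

The local north axis is (−sin φ cos λ, −sin φ sin λ, cos φ), giving ΔN = 206.120 − 231.804 + 33.401 = 7.72 m.

ΔN = 8 m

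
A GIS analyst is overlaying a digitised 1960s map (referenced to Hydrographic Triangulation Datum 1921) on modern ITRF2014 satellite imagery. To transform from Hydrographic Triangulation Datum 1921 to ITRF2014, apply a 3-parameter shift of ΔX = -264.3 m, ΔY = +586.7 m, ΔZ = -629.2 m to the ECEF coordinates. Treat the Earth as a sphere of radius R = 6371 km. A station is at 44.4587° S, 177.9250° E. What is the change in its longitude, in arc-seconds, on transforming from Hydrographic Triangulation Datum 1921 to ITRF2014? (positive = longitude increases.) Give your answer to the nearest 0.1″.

sin φ = -0.700395, cos φ = 0.713755, sin λ = 0.036208, cos λ = -0.999344.
East component: ΔE = −sin λ·ΔX + cos λ·ΔY = −(0.036208)(-264.3) + (-0.999344)(586.7) = -576.75 m.
1° of latitude spans πR/180 = 111195 m; at latitude φ, 1° of longitude spans that × cos φ = 79366.0 m, so Δλ = -576.75 / 79366.0 × 3600 = -26.161″.

Δλ = -26.2″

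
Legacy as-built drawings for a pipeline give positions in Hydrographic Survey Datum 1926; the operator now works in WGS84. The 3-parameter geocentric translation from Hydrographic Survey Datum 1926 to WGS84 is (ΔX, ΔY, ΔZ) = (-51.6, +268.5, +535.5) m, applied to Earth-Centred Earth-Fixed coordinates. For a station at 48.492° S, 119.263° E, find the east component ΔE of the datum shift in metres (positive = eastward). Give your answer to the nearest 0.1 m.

The local east axis at (φ, λ) is (−sin λ, cos λ, 0), so ΔE = −sin(119.263°)·(-51.6) + cos(119.263°)·268.5 = -86.23 m.

ΔE = -86.2 m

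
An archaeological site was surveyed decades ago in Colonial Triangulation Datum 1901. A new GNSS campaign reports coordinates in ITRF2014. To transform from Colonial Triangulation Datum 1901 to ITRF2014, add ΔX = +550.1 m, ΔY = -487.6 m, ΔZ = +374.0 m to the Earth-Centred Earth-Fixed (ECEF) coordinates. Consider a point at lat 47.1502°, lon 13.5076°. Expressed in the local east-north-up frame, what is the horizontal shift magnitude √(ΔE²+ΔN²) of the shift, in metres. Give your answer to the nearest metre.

605 m

The local east axis at (φ, λ) is (−sin λ, cos λ, 0), so ΔE = −sin(13.5076°)·550.1 + cos(13.5076°)·(-487.6) = -602.60 m.
The local north axis is (−sin φ cos λ, −sin φ sin λ, cos φ), giving ΔN = -392.144 + 83.498 + 254.349 = -54.30 m.
Horizontal magnitude = √(ΔE² + ΔN²) = √((-602.60)² + (-54.30)²) = 605.04 m.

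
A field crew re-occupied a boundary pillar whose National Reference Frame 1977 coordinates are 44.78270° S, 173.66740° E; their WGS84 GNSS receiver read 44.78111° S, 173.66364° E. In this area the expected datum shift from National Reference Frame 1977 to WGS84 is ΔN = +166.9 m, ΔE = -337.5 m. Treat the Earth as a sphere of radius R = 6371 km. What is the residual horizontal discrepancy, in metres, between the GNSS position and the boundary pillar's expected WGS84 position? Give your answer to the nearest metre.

Observed coordinate differences: Δφ = +0.00159°, Δλ = -0.00376°.
Converting to metres (1° lat = 111195 m, cos φ = 0.709783): observed ΔN = 176.8 m, observed ΔE = -296.8 m.
Subtracting the expected shift leaves a residual of 176.8 − (166.9) = 9.9 m north and -296.8 − (-337.5) = 40.7 m east.
Residual distance = √(9.9² + 40.7²) = 41.9 m.

42 m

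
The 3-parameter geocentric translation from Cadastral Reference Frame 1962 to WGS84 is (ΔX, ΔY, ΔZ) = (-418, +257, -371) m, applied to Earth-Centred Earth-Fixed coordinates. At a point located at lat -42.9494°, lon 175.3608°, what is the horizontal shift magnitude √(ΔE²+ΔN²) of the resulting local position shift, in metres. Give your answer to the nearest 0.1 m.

223.9 m

At φ = -42.9494°, λ = 175.3608°: sin φ = -0.681352, cos φ = 0.731956, sin λ = 0.080881, cos λ = -0.996724.
ΔE = −sin λ·ΔX + cos λ·ΔY = −(0.080881)·(-418) + (-0.996724)·(257) = -222.35 m.
ΔN = −sin φ cos λ·ΔX − sin φ sin λ·ΔY + cos φ·ΔZ = −(-0.681352)(-0.996724)(-418) − (-0.681352)(0.080881)(257) + (0.731956)(-371) = 26.48 m.
Horizontal magnitude = √(ΔE² + ΔN²) = √((-222.35)² + 26.48²) = 223.92 m.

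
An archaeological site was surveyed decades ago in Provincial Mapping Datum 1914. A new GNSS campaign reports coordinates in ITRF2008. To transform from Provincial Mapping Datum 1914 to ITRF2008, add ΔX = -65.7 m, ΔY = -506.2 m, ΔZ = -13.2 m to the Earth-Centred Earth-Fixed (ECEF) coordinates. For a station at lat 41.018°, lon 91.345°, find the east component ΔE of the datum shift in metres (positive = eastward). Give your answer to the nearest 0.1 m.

At φ = 41.018°, λ = 91.345°: sin φ = 0.656296, cos φ = 0.754503, sin λ = 0.999724, cos λ = -0.023473.
ΔE = −sin λ·ΔX + cos λ·ΔY = −(0.999724)·(-65.7) + (-0.023473)·(-506.2) = 77.56 m.

ΔE = 77.6 m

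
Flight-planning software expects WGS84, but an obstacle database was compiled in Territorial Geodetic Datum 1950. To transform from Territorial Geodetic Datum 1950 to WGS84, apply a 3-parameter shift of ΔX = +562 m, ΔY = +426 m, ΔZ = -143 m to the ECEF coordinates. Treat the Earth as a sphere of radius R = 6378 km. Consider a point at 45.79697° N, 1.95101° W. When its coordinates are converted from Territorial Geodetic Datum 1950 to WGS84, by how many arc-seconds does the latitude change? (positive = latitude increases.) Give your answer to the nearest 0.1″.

sin φ = 0.716874, cos φ = 0.697203, sin λ = -0.034045, cos λ = 0.999420.
North component: ΔN = −sin φ cos λ·ΔX − sin φ sin λ·ΔY + cos φ·ΔZ = −(0.716874)(0.999420)(562) − (0.716874)(-0.034045)(426) + (0.697203)(-143) = -491.95 m.
1° of latitude spans πR/180 = 111317 m, so Δφ = -491.95 / 111317 × 3600 = -15.910″.

Δφ = -15.9″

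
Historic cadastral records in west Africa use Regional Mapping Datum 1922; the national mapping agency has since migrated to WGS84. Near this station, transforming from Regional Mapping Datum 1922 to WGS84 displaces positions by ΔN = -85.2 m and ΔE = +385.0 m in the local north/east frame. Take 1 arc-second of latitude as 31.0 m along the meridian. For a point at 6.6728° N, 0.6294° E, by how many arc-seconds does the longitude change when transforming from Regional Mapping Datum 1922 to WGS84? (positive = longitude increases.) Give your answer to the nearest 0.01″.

At latitude 6.6728°, cos φ = 0.993226.
1″ of longitude at this latitude = 31.00 × cos φ = 30.7900 m, so Δλ = 385.0 / 30.7900 = 12.504″.

Δλ = 12.50″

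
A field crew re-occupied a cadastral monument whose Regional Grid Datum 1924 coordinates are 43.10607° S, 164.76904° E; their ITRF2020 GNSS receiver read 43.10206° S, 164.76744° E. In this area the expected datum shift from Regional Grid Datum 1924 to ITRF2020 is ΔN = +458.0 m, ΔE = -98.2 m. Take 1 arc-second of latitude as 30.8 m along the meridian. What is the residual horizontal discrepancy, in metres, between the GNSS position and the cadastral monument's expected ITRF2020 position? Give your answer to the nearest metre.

34 m

Observed coordinate differences: Δφ = +0.00401°, Δλ = -0.00160°.
Converting to metres (1° lat = 110880 m, cos φ = 0.730090): observed ΔN = 444.6 m, observed ΔE = -129.5 m.
Subtracting the expected shift leaves a residual of 444.6 − (458.0) = -13.4 m north and -129.5 − (-98.2) = -31.3 m east.
Residual distance = √((-13.4)² + (-31.3)²) = 34.1 m.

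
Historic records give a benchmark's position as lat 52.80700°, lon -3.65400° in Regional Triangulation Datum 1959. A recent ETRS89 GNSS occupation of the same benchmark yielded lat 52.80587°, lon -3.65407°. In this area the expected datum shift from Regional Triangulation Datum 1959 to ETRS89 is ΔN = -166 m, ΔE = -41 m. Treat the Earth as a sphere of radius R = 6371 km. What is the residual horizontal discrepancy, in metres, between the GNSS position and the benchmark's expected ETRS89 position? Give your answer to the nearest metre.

Observed coordinate differences: Δφ = -0.00113°, Δλ = -0.00007°.
Converting to metres (1° lat = 111195 m, cos φ = 0.604502): observed ΔN = -125.7 m, observed ΔE = -4.7 m.
Subtracting the expected shift leaves a residual of -125.7 − (-166) = 40.3 m north and -4.7 − (-41) = 36.3 m east.
Residual distance = √(40.3² + 36.3²) = 54.3 m.

54 m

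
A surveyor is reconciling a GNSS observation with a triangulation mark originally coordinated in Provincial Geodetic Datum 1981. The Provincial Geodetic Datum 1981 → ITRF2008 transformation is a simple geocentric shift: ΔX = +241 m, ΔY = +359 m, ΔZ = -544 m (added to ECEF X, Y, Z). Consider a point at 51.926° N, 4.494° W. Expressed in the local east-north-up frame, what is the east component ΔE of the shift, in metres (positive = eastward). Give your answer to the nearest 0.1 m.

ΔE = 376.8 m

The local east axis at (φ, λ) is (−sin λ, cos λ, 0), so ΔE = −sin(-4.494°)·241 + cos(-4.494°)·359 = 376.78 m.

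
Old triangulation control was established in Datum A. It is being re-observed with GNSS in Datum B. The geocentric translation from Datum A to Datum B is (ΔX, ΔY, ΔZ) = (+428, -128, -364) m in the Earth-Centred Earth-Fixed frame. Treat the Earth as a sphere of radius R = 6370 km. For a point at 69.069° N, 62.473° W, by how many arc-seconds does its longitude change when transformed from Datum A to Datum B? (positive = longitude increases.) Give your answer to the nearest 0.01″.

sin φ = 0.934011, cos φ = 0.357243, sin λ = -0.886793, cos λ = 0.462167.
East component: ΔE = −sin λ·ΔX + cos λ·ΔY = −(-0.886793)(428) + (0.462167)(-128) = 320.39 m.
1° of latitude spans πR/180 = 111177 m; at latitude φ, 1° of longitude spans that × cos φ = 39717.4 m, so Δλ = 320.39 / 39717.4 × 3600 = 29.040″.

Δλ = 29.04″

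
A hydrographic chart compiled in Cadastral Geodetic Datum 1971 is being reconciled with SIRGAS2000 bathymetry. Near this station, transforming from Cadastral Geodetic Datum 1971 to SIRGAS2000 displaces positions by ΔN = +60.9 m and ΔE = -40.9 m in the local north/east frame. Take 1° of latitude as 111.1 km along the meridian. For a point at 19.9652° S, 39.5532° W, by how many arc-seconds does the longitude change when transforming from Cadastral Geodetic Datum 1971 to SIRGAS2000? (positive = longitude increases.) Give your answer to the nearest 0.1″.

Δλ = -1.4″

At latitude -19.9652°, cos φ = 0.939900.
1° of longitude at this latitude = 111.1 × cos φ = 104.42 km, so Δλ = -40.9 / 104422.9 = -0.0003917° = -1.410″.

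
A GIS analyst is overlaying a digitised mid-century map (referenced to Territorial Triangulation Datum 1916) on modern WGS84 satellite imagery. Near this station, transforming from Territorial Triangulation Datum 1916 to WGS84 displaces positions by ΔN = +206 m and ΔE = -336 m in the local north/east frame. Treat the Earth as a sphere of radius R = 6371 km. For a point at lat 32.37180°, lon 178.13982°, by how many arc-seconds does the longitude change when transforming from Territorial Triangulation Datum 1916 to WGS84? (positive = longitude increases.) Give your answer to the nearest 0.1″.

At latitude 32.37180°, cos φ = 0.844592.
One radian of longitude at latitude φ spans R cos φ, so Δλ = ΔE / (R cos φ) = -336.0 / (6371000 × 0.844592) = -6.2443e-05 rad = -12.880″.

Δλ = -12.9″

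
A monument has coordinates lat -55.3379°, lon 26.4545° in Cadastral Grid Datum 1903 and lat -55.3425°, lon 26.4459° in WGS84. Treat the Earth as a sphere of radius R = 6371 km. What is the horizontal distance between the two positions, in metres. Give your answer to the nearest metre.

Δφ = -55.3425° − -55.3379° = -0.0046°; Δλ = 26.4459° − 26.4545° = -0.0086°.
1° along a meridian = πR/180 = 111195 m.
ΔN = Δφ × 111195 = -511.5 m; ΔE = Δλ × 111195 × cos(-55.3379°) = -0.0086 × 111195 × 0.568736 = -543.9 m.
Distance = √(ΔE² + ΔN²) = √((-543.9)² + (-511.5)²) = 746.6 m.

747 m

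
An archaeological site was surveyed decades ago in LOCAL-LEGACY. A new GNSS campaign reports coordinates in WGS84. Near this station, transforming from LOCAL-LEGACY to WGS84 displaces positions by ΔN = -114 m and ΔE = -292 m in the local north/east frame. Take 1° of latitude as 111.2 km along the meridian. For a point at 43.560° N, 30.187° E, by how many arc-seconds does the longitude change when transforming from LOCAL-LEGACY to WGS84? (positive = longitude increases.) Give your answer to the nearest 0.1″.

At latitude 43.560°, cos φ = 0.724653.
1° of longitude at this latitude = 111.2 × cos φ = 80.58 km, so Δλ = -292.0 / 80581.4 = -0.0036237° = -13.045″.

Δλ = -13.0″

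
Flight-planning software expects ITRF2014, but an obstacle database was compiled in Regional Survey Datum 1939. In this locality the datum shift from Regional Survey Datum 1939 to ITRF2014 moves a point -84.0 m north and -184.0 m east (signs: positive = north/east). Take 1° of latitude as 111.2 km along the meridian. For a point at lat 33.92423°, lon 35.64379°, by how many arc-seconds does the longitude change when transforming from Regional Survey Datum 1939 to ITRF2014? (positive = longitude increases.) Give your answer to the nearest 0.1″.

At latitude 33.92423°, cos φ = 0.829776.
1° of longitude at this latitude = 111.2 × cos φ = 92.27 km, so Δλ = -184.0 / 92271.1 = -0.0019941° = -7.179″.

Δλ = -7.2″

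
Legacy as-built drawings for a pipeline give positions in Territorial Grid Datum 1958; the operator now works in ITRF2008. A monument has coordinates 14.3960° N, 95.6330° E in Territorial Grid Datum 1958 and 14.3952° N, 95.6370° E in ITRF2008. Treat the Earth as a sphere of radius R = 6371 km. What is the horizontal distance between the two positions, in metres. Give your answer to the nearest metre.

440 m

Δφ = 14.3952° − 14.3960° = -0.0008°; Δλ = 95.6370° − 95.6330° = +0.0040°.
1° along a meridian = πR/180 = 111195 m.
ΔN = Δφ × 111195 = -89.0 m; ΔE = Δλ × 111195 × cos(14.3960°) = +0.0040 × 111195 × 0.968601 = 430.8 m.
Distance = √(ΔE² + ΔN²) = √(430.8² + (-89.0)²) = 439.9 m.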